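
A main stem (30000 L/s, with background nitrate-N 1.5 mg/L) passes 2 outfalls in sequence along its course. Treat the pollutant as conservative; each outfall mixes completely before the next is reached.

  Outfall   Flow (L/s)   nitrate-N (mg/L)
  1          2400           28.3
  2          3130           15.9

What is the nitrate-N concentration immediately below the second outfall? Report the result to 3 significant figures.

4.58 mg/L

Outfall 1: combined Q = 32400 L/s; C = (30000·1.500 + 2400·28.30)/32400 = 3.485 mg/L.
Outfall 2: combined Q = 35530 L/s; C = (32400·3.485 + 3130·15.90)/35530 = 4.579 mg/L.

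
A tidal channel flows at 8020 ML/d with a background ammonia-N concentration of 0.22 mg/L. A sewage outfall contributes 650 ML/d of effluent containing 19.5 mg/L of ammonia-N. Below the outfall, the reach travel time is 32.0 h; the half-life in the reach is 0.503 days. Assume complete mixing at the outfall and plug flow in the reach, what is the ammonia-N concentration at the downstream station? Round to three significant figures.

Mass balance: C = (8020·0.2200 + 650.0·19.50) / 8670 = 14440/8670 = 1.665 mg/L.
Half-life 0.503 d → k = ln 2 / 0.503 = 1.378 d⁻¹.
First-order decay: C = 1.665·exp(−k·t) = 1.665·0.1592 = 0.2652 mg/L.

0.265 mg/L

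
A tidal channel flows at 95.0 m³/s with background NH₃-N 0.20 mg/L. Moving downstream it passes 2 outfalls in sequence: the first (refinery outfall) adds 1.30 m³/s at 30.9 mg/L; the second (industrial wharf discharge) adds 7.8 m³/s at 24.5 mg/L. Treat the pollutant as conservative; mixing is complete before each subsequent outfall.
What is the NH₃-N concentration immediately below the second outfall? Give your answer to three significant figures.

Outfall 1: combined Q = 96.30 m³/s; C = (95.00·0.2000 + 1.300·30.90)/96.30 = 0.6144 mg/L.
Outfall 2: combined Q = 104.1 m³/s; C = (96.30·0.6144 + 7.800·24.50)/104.1 = 2.404 mg/L.

2.40 mg/L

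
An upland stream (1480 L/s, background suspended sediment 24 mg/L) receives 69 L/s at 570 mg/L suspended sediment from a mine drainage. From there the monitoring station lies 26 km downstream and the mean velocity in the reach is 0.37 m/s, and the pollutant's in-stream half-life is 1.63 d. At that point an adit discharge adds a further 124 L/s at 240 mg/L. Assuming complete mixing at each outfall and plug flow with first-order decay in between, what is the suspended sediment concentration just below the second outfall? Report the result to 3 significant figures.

Conservation of mass: C = (1480·24.00 + 69.00·570.0) / 1549 = 74850/1549 = 48.32 mg/L; combined flow 1549 L/s.
Travel time t = 26·1000 / 0.37 = 70270 s = 19.52 h.
Half-life 1.63 d → k = ln 2 / 1.63 = 0.4252 d⁻¹.
Applying C = C₀e^(−kt): 48.32 × 0.7076 = 34.19 mg/L.
At the second outfall, C = (1549·34.19 + 124.0·240.0) / (1549 + 124.0) = 49.45 mg/L.

49.4 mg/L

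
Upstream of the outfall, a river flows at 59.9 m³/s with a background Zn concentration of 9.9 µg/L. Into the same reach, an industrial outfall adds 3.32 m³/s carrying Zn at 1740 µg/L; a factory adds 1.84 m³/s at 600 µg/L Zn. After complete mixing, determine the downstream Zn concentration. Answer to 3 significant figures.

Conservation of mass: C = (59.90·9.900 + 3.320·1740 + 1.840·600.0) / 65.06 = 7474/65.06 = 114.9 µg/L.

115 µg/L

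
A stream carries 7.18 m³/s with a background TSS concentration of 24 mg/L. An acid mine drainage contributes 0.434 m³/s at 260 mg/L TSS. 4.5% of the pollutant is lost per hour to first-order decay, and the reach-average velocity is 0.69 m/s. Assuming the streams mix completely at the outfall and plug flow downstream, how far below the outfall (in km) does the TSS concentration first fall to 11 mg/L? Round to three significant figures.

Flow-weighted average: C = (7.180·24.00 + 0.4340·260.0) / 7.614 = 285.2/7.614 = 37.45 mg/L.
4.5%/h lost → k = −ln(1 − 0.045) = 0.04604 h⁻¹.
Set 37.45·exp(−k·t) = 11 → t = ln(37.45/11)/k = 95790 s = 26.61 h.
Distance = v·t = 0.69·95790 = 66100 m = 66.10 km.

66.1 km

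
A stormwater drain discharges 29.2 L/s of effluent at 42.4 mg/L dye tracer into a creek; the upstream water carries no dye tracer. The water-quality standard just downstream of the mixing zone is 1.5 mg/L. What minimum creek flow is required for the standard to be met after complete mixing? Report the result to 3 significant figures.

796 L/s

Set C_mix = 1.5: (Q·0 + 29.20·42.40) / (Q + 29.20) = 1.5
→ Q = 29.20·(42.40 − 1.5)/(1.5 − 0) = 796.2 L/s.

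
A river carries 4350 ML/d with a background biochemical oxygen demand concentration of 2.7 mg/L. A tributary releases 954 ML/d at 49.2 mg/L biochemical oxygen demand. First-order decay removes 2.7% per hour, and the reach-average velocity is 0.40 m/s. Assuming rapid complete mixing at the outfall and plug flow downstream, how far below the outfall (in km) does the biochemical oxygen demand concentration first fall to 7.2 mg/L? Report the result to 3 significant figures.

22.6 km

Mass balance: C = (4350·2.700 + 954.0·49.20) / 5304 = 58680/5304 = 11.06 mg/L.
2.7%/h lost → k = −ln(1 − 0.027) = 0.02737 h⁻¹.
Set 11.06·exp(−k·t) = 7.2 → t = ln(11.06/7.2)/k = 56500 s = 15.69 h.
Distance = v·t = 0.40·56500 = 22600 m = 22.60 km.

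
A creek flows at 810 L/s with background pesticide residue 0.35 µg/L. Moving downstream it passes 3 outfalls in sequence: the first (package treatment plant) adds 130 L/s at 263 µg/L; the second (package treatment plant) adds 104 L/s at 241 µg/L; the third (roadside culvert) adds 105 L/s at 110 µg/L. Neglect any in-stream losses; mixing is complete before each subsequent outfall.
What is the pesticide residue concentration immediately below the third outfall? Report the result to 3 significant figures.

Outfall 1: combined Q = 940.0 L/s; C = (810.0·0.3500 + 130.0·263.0)/940.0 = 36.67 µg/L.
Outfall 2: combined Q = 1044 L/s; C = (940.0·36.67 + 104.0·241.0)/1044 = 57.03 µg/L.
Outfall 3: combined Q = 1149 L/s; C = (1044·57.03 + 105.0·110.0)/1149 = 61.87 µg/L.

61.9 µg/L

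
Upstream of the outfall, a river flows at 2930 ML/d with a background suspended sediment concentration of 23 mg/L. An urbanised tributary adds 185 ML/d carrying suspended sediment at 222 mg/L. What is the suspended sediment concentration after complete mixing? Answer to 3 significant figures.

After mixing, C = (2930·23.00 + 185.0·222.0) / 3115 = 108500/3115 = 34.82 mg/L.

34.8 mg/L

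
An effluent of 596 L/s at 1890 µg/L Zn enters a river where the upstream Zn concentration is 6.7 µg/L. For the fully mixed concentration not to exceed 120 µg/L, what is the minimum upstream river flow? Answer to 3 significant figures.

Set C_mix = 120: (Q·6.700 + 596.0·1890) / (Q + 596.0) = 120
→ Q = 596.0·(1890 − 120)/(120 − 6.700) = 9311 L/s.

9310 L/s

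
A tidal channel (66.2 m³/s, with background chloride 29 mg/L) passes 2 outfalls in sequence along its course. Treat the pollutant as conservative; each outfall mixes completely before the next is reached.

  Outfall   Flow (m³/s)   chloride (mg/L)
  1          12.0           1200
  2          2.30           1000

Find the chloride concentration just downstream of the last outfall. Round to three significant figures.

231 mg/L

Outfall 1: combined Q = 78.20 m³/s; C = (66.20·29.00 + 12.00·1200)/78.20 = 208.7 mg/L.
Outfall 2: combined Q = 80.50 m³/s; C = (78.20·208.7 + 2.300·1000)/80.50 = 231.3 mg/L.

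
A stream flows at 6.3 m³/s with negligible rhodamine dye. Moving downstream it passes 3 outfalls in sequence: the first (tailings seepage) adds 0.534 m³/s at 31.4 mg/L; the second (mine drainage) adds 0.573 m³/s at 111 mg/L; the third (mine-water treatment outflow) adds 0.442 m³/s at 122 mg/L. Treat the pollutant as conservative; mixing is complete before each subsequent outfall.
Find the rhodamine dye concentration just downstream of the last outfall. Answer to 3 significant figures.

Outfall 1: combined Q = 6.834 m³/s; C = (6.300·0 + 0.5340·31.40)/6.834 = 2.454 mg/L.
Outfall 2: combined Q = 7.407 m³/s; C = (6.834·2.454 + 0.5730·111.0)/7.407 = 10.85 mg/L.
Outfall 3: combined Q = 7.849 m³/s; C = (7.407·10.85 + 0.4420·122.0)/7.849 = 17.11 mg/L.

17.1 mg/L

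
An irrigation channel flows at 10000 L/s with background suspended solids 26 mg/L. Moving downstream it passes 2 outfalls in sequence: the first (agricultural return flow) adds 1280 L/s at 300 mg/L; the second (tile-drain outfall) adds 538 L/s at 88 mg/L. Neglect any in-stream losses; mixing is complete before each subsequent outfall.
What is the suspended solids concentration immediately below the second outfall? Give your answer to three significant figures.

After outfall 1: Q = 10000 + 1280 = 11280 L/s; C = (10000·26.00 + 1280·300.0)/11280 = 57.09 mg/L.
After outfall 2: Q = 11280 + 538.0 = 11820 L/s; C = (11280·57.09 + 538.0·88.00)/11820 = 58.50 mg/L.

58.5 mg/L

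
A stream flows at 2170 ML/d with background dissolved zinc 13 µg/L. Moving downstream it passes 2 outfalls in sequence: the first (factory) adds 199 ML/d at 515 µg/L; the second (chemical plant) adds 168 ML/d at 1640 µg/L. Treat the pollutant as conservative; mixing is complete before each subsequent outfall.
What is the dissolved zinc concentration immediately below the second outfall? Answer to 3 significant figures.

Outfall 1: combined Q = 2369 ML/d; C = (2170·13.00 + 199.0·515.0)/2369 = 55.17 µg/L.
Outfall 2: combined Q = 2537 ML/d; C = (2369·55.17 + 168.0·1640)/2537 = 160.1 µg/L.

160 µg/L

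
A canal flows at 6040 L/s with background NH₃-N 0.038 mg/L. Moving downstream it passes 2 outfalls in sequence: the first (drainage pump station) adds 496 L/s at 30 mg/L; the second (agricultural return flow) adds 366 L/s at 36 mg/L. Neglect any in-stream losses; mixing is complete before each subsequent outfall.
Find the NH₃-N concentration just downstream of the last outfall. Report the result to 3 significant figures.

After outfall 1: Q = 6040 + 496.0 = 6536 L/s; C = (6040·0.03800 + 496.0·30.00)/6536 = 2.312 mg/L.
After outfall 2: Q = 6536 + 366.0 = 6902 L/s; C = (6536·2.312 + 366.0·36.00)/6902 = 4.098 mg/L.

4.10 mg/L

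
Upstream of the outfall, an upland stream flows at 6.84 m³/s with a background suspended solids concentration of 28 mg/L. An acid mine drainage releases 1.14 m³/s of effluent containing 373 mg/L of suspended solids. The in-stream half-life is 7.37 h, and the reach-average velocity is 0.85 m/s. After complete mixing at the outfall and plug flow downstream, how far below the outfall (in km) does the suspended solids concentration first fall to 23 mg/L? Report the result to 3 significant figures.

Conservation of mass: C = (6.840·28.00 + 1.140·373.0) / 7.980 = 616.7/7.980 = 77.29 mg/L.
Half-life 7.37 h → k = ln 2 / 7.37 = 0.09405 h⁻¹ = 2.257 d⁻¹.
Set 77.29·exp(−k·t) = 23 → t = ln(77.29/23)/k = 46390 s = 12.89 h.
Distance = v·t = 0.85·46390 = 39430 m = 39.43 km.

39.4 km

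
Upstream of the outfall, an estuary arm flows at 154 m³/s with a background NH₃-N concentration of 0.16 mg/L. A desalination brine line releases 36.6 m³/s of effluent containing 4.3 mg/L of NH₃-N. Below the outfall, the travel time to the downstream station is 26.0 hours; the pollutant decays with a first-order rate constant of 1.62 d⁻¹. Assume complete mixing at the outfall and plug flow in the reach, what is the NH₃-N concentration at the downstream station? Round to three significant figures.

0.165 mg/L

Mass balance: C = (154.0·0.1600 + 36.60·4.300) / 190.6 = 182.0/190.6 = 0.9550 mg/L.
Applying C = C₀e^(−kt): 0.9550 × 0.1729 = 0.1651 mg/L.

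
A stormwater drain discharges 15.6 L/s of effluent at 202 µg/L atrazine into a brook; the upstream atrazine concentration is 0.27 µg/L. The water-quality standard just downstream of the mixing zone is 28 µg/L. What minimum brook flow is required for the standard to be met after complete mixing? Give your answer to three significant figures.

97.9 L/s

Set C_mix = 28: (Q·0.2700 + 15.60·202.0) / (Q + 15.60) = 28
→ Q = 15.60·(202.0 − 28)/(28 − 0.2700) = 97.89 L/s.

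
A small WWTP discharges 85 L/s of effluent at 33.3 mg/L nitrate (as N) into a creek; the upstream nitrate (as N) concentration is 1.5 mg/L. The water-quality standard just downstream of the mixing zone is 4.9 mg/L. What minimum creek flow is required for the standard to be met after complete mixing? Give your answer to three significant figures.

Set C_mix = 4.9: (Q·1.500 + 85.00·33.30) / (Q + 85.00) = 4.9
→ Q = 85.00·(33.30 − 4.9)/(4.9 − 1.500) = 710.0 L/s.

710 L/s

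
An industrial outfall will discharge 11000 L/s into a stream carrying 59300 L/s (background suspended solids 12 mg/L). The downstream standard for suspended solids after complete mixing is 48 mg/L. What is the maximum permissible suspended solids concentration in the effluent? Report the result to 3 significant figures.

At the limit, (Qr·Cr + Qe·Cₑ)/(Qr + Qe) = 48:
Cₑ = (70300·48 − 59300·12.00) / 11000 = 242.1 mg/L.

242 mg/L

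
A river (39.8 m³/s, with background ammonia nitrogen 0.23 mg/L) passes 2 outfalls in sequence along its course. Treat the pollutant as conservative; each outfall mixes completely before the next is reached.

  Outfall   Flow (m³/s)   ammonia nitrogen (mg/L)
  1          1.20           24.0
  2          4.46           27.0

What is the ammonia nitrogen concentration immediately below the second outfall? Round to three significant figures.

After outfall 1: Q = 39.80 + 1.200 = 41.00 m³/s; C = (39.80·0.2300 + 1.200·24.00)/41.00 = 0.9257 mg/L.
After outfall 2: Q = 41.00 + 4.460 = 45.46 m³/s; C = (41.00·0.9257 + 4.460·27.00)/45.46 = 3.484 mg/L.

3.48 mg/L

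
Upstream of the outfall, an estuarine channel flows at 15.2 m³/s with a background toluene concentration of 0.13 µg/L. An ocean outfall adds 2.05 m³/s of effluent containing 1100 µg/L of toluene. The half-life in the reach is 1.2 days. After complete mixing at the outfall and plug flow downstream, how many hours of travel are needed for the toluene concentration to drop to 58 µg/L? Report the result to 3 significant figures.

33.8 h

After mixing, C = (15.20·0.1300 + 2.050·1100) / 17.25 = 2257/17.25 = 130.8 µg/L.
Half-life 1.2 d → k = ln 2 / 1.2 = 0.5776 d⁻¹.
130.8·exp(−k·t) = 58 → t = ln(130.8/58)/k = 121700 s = 33.80 h.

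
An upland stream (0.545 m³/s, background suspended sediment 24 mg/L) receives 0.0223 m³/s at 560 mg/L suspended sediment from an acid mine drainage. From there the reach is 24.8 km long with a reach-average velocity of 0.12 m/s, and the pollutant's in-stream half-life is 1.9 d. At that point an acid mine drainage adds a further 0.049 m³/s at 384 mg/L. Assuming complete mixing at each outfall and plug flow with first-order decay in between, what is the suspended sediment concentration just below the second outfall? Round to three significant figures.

47.9 mg/L

Mass balance: C = (0.5450·24.00 + 0.02230·560.0) / 0.5673 = 25.57/0.5673 = 45.07 mg/L; combined flow 0.5673 m³/s.
Travel time t = 24.8·1000 / 0.12 = 206700 s = 57.41 h.
Half-life 1.9 d → k = ln 2 / 1.9 = 0.3648 d⁻¹.
Decay over the reach: 45.07·exp(−kt) = 45.07·0.4179 = 18.83 mg/L.
At the second outfall, C = (0.5673·18.83 + 0.04900·384.0) / (0.5673 + 0.04900) = 47.87 mg/L.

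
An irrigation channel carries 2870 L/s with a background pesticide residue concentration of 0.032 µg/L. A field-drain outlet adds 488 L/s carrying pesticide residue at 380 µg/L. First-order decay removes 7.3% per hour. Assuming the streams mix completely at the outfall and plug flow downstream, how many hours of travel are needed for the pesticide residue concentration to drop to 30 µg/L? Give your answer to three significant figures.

8.06 h

Mass balance: C = (2870·0.03200 + 488.0·380.0) / 3358 = 185500/3358 = 55.25 µg/L.
7.3%/h lost → k = −ln(1 − 0.073) = 0.07580 h⁻¹.
55.25·exp(−k·t) = 30 → t = ln(55.25/30)/k = 29000 s = 8.056 h.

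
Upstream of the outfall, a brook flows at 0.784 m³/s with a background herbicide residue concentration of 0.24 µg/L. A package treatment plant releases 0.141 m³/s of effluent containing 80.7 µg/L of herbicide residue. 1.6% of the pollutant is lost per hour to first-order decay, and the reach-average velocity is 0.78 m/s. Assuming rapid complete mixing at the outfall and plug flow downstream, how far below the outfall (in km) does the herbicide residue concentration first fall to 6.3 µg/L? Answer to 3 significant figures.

After mixing, C = (0.7840·0.2400 + 0.1410·80.70) / 0.9250 = 11.57/0.9250 = 12.50 µg/L.
1.6%/h lost → k = −ln(1 − 0.016) = 0.01613 h⁻¹.
Set 12.50·exp(−k·t) = 6.3 → t = ln(12.50/6.3)/k = 153000 s = 42.50 h.
Distance = v·t = 0.78·153000 = 119300 m = 119.3 km.

119 km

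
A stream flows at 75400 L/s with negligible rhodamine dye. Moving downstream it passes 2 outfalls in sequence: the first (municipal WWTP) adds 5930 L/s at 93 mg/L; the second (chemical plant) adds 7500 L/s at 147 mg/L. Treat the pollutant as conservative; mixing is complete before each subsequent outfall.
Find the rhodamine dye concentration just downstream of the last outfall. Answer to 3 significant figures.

Below outfall 1: Q → 81330 L/s, C = (75400·0 + 5930·93.00)/81330 = 6.781 mg/L.
Below outfall 2: Q → 88830 L/s, C = (81330·6.781 + 7500·147.0)/88830 = 18.62 mg/L.

18.6 mg/L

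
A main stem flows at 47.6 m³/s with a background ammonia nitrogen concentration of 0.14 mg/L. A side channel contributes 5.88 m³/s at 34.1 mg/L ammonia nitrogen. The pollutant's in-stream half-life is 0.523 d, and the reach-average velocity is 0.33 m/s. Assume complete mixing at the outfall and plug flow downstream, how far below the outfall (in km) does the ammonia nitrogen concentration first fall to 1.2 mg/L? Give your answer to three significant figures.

25.2 km

After mixing, C = (47.60·0.1400 + 5.880·34.10) / 53.48 = 207.2/53.48 = 3.874 mg/L.
Half-life 0.523 d → k = ln 2 / 0.523 = 1.325 d⁻¹.
Set 3.874·exp(−k·t) = 1.2 → t = ln(3.874/1.2)/k = 76400 s = 21.22 h.
Distance = v·t = 0.33·76400 = 25210 m = 25.21 km.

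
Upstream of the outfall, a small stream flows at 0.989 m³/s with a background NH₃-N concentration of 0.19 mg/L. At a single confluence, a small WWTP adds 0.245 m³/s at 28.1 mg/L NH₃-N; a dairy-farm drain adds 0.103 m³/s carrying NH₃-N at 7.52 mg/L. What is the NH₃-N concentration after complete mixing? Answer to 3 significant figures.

After mixing, C = (0.9890·0.1900 + 0.2450·28.10 + 0.1030·7.520) / 1.337 = 7.847/1.337 = 5.869 mg/L.

5.87 mg/L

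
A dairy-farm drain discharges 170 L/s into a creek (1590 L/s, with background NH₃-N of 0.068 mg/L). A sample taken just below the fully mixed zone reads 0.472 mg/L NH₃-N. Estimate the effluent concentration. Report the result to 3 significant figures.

Mass balance: 1590·0.06800 + 170.0·Cₑ = 1760·0.4720
→ Cₑ = (1760·0.4720 − 1590·0.06800) / 170.0 = 4.251 mg/L.

4.25 mg/L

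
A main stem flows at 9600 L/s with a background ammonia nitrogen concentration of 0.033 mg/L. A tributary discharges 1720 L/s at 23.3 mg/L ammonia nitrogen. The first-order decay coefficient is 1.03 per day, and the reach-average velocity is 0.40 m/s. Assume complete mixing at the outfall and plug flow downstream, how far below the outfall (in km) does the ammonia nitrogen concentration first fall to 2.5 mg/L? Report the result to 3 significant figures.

11.9 km

After mixing, C = (9600·0.03300 + 1720·23.30) / 11320 = 40390/11320 = 3.568 mg/L.
Set 3.568·exp(−k·t) = 2.5 → t = ln(3.568/2.5)/k = 29840 s = 8.290 h.
Distance = v·t = 0.40·29840 = 11940 m = 11.94 km.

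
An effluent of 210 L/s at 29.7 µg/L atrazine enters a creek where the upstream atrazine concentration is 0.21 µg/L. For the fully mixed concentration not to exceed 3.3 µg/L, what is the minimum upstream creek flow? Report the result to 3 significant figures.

1790 L/s

Set C_mix = 3.3: (Q·0.2100 + 210.0·29.70) / (Q + 210.0) = 3.3
→ Q = 210.0·(29.70 − 3.3)/(3.3 − 0.2100) = 1794 L/s.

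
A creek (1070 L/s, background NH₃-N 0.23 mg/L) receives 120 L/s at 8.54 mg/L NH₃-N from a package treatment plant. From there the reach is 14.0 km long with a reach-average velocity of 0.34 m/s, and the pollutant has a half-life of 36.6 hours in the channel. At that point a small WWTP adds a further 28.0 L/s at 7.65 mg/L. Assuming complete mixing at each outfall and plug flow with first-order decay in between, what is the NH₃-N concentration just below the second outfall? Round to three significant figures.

Mixed concentration C = ΣQC/ΣQ = (1070·0.2300 + 120.0·8.540) / 1190 = 1271/1190 = 1.068 mg/L; combined flow 1190 L/s.
Travel time t = 14.0·1000 / 0.34 = 41180 s = 11.44 h.
Half-life 36.6 h → k = ln 2 / 36.6 = 0.01894 h⁻¹ = 0.4545 d⁻¹.
Decay over the reach: 1.068·exp(−kt) = 1.068·0.8052 = 0.8600 mg/L.
Second outfall: C = (1190·0.8600 + 28.00·7.650)/1218 = 1.016 mg/L.

1.02 mg/L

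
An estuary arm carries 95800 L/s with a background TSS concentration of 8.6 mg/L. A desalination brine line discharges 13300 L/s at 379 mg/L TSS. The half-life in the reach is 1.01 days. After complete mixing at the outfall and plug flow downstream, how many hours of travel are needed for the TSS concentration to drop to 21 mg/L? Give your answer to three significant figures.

32.9 h

Mass balance: C = (95800·8.600 + 13300·379.0) / 109100 = 5865000/109100 = 53.75 mg/L.
Half-life 1.01 d → k = ln 2 / 1.01 = 0.6863 d⁻¹.
53.75·exp(−k·t) = 21 → t = ln(53.75/21)/k = 118300 s = 32.87 h.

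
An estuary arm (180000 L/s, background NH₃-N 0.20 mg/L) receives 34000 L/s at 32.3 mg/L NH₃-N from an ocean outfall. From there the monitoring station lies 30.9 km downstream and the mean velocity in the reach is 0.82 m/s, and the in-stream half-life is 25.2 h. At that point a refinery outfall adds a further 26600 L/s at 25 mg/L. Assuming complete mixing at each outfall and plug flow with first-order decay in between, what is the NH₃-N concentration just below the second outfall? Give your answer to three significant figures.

Conservation of mass: C = (180000·0.2000 + 34000·32.30) / 214000 = 1134000/214000 = 5.300 mg/L; combined flow 214000 L/s.
Travel time t = 30.9·1000 / 0.82 = 37680 s = 10.47 h.
Half-life 25.2 h → k = ln 2 / 25.2 = 0.02751 h⁻¹ = 0.6601 d⁻¹.
Decay over the reach: 5.300·exp(−kt) = 5.300·0.7498 = 3.974 mg/L.
At the second outfall, C = (214000·3.974 + 26600·25.00) / (214000 + 26600) = 6.299 mg/L.

6.30 mg/L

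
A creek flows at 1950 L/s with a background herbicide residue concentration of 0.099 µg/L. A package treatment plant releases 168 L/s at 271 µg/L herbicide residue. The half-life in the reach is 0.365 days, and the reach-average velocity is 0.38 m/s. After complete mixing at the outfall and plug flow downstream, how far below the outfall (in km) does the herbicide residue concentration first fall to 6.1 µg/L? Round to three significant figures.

21.8 km

Mass balance: C = (1950·0.09900 + 168.0·271.0) / 2118 = 45720/2118 = 21.59 µg/L.
Half-life 0.365 d → k = ln 2 / 0.365 = 1.899 d⁻¹.
Set 21.59·exp(−k·t) = 6.1 → t = ln(21.59/6.1)/k = 57500 s = 15.97 h.
Distance = v·t = 0.38·57500 = 21850 m = 21.85 km.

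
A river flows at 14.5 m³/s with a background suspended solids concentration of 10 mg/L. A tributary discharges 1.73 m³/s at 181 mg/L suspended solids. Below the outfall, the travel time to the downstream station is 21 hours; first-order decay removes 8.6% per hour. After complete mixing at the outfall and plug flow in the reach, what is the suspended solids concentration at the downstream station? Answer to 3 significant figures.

4.27 mg/L

After mixing, C = (14.50·10.00 + 1.730·181.0) / 16.23 = 458.1/16.23 = 28.23 mg/L.
8.6%/h lost → k = −ln(1 − 0.086) = 0.08992 h⁻¹.
Decay over the reach: 28.23·exp(−kt) = 28.23·0.1513 = 4.271 mg/L.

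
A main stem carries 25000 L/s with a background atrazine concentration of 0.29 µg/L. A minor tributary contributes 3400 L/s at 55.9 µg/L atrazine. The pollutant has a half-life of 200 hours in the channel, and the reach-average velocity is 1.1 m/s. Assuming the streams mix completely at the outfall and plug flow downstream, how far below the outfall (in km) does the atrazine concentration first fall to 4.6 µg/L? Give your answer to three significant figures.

471 km

Mass balance: C = (25000·0.2900 + 3400·55.90) / 28400 = 197300/28400 = 6.948 µg/L.
Half-life 200 h → k = ln 2 / 200 = 0.003466 h⁻¹ = 0.08318 d⁻¹.
Set 6.948·exp(−k·t) = 4.6 → t = ln(6.948/4.6)/k = 428300 s = 119.0 h.
Distance = v·t = 1.1·428300 = 471100 m = 471.1 km.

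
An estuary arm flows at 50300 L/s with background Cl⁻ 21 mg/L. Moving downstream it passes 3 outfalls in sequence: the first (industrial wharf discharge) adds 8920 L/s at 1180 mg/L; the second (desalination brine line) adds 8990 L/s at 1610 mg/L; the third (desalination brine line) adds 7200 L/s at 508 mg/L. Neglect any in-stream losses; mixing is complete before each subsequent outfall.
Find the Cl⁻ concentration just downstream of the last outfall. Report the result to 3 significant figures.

After outfall 1: Q = 50300 + 8920 = 59220 L/s; C = (50300·21.00 + 8920·1180)/59220 = 195.6 mg/L.
After outfall 2: Q = 59220 + 8990 = 68210 L/s; C = (59220·195.6 + 8990·1610)/68210 = 382.0 mg/L.
After outfall 3: Q = 68210 + 7200 = 75410 L/s; C = (68210·382.0 + 7200·508.0)/75410 = 394.0 mg/L.

394 mg/L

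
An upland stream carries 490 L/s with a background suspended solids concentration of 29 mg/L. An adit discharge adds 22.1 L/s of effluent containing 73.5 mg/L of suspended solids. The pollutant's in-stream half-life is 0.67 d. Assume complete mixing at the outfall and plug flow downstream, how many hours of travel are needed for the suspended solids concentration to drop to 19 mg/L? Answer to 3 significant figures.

11.3 h

Mixed concentration C = ΣQC/ΣQ = (490.0·29.00 + 22.10·73.50) / 512.1 = 15830/512.1 = 30.92 mg/L.
Half-life 0.67 d → k = ln 2 / 0.67 = 1.035 d⁻¹.
30.92·exp(−k·t) = 19 → t = ln(30.92/19)/k = 40670 s = 11.30 h.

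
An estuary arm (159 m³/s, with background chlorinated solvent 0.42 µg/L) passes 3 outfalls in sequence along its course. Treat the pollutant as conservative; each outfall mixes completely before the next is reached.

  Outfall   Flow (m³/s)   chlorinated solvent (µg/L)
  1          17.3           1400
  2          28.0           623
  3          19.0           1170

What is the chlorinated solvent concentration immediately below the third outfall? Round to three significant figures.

286 µg/L

After outfall 1: Q = 159.0 + 17.30 = 176.3 m³/s; C = (159.0·0.4200 + 17.30·1400)/176.3 = 137.8 µg/L.
After outfall 2: Q = 176.3 + 28.00 = 204.3 m³/s; C = (176.3·137.8 + 28.00·623.0)/204.3 = 204.3 µg/L.
After outfall 3: Q = 204.3 + 19.00 = 223.3 m³/s; C = (204.3·204.3 + 19.00·1170)/223.3 = 286.4 µg/L.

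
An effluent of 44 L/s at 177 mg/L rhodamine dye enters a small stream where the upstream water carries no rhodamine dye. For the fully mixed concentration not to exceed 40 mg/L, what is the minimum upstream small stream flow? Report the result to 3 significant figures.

Set C_mix = 40: (Q·0 + 44.00·177.0) / (Q + 44.00) = 40
→ Q = 44.00·(177.0 − 40)/(40 − 0) = 150.7 L/s.

151 L/s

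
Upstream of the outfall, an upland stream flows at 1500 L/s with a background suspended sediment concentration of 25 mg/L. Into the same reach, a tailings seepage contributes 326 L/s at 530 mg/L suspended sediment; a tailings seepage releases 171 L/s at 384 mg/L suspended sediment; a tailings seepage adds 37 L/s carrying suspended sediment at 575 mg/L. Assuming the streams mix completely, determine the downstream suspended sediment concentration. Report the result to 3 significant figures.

146 mg/L

After mixing, C = (1500·25.00 + 326.0·530.0 + 171.0·384.0 + 37.00·575.0) / 2034 = 297200/2034 = 146.1 mg/L.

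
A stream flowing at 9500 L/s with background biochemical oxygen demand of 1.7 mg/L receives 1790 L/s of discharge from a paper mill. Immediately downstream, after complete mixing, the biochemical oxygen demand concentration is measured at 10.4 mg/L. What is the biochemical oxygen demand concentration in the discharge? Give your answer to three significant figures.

Mass balance: 9500·1.700 + 1790·Cₑ = 11290·10.40
→ Cₑ = (11290·10.40 − 9500·1.700) / 1790 = 56.57 mg/L.

56.6 mg/L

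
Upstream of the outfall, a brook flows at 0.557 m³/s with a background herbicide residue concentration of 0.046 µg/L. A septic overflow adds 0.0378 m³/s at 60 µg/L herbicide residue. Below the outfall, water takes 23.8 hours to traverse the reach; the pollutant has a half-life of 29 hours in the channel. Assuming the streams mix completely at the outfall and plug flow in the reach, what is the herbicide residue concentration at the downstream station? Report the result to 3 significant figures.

2.18 µg/L

After mixing, C = (0.5570·0.04600 + 0.03780·60.00) / 0.5948 = 2.294/0.5948 = 3.856 µg/L.
Half-life 29 h → k = ln 2 / 29 = 0.02390 h⁻¹ = 0.5736 d⁻¹.
After decay, C = 3.856 × e^(−kt) = 3.856 × 0.5662 = 2.183 µg/L.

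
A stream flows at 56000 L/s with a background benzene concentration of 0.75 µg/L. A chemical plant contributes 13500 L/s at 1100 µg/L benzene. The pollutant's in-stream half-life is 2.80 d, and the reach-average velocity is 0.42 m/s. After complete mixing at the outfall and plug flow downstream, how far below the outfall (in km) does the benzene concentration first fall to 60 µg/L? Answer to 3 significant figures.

Conservation of mass: C = (56000·0.7500 + 13500·1100) / 69500 = 14890000/69500 = 214.3 µg/L.
Half-life 2.80 d → k = ln 2 / 2.80 = 0.2476 d⁻¹.
Set 214.3·exp(−k·t) = 60 → t = ln(214.3/60)/k = 444300 s = 123.4 h.
Distance = v·t = 0.42·444300 = 186600 m = 186.6 km.

187 km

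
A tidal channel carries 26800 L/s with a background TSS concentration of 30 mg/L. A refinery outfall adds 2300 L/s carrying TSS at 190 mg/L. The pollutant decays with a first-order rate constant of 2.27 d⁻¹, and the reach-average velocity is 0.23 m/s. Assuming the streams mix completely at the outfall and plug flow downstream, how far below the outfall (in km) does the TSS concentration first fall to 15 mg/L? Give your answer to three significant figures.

Conservation of mass: C = (26800·30.00 + 2300·190.0) / 29100 = 1241000/29100 = 42.65 mg/L.
Set 42.65·exp(−k·t) = 15 → t = ln(42.65/15)/k = 39770 s = 11.05 h.
Distance = v·t = 0.23·39770 = 9147 m = 9.147 km.

9.15 km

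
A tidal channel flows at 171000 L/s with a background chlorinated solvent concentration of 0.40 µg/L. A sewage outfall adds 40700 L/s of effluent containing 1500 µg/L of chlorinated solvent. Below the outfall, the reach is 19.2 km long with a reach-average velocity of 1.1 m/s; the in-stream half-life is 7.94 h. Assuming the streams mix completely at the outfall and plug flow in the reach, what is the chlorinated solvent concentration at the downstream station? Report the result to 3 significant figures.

Mixed concentration C = ΣQC/ΣQ = (171000·0.4000 + 40700·1500) / 211700 = 61120000/211700 = 288.7 µg/L.
Travel time t = 19.2·1000 / 1.1 = 17450 s = 4.848 h.
Half-life 7.94 h → k = ln 2 / 7.94 = 0.08730 h⁻¹ = 2.095 d⁻¹.
Applying C = C₀e^(−kt): 288.7 × 0.6549 = 189.1 µg/L.

189 µg/L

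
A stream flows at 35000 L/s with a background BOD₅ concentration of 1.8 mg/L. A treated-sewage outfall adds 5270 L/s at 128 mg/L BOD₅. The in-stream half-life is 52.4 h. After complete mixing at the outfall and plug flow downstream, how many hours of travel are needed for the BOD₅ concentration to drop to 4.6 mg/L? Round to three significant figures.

Conservation of mass: C = (35000·1.800 + 5270·128.0) / 40270 = 737600/40270 = 18.32 mg/L.
Half-life 52.4 h → k = ln 2 / 52.4 = 0.01323 h⁻¹ = 0.3175 d⁻¹.
18.32·exp(−k·t) = 4.6 → t = ln(18.32/4.6)/k = 376000 s = 104.5 h.

104 h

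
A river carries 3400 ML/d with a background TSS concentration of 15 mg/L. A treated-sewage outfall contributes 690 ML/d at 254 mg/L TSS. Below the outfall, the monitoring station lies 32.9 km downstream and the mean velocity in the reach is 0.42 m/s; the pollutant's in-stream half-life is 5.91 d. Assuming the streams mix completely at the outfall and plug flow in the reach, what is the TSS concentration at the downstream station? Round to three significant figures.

49.7 mg/L

Mass balance: C = (3400·15.00 + 690.0·254.0) / 4090 = 226300/4090 = 55.32 mg/L.
Travel time t = 32.9·1000 / 0.42 = 78330 s = 21.76 h.
Half-life 5.91 d → k = ln 2 / 5.91 = 0.1173 d⁻¹.
Decay over the reach: 55.32·exp(−kt) = 55.32·0.8991 = 49.74 mg/L.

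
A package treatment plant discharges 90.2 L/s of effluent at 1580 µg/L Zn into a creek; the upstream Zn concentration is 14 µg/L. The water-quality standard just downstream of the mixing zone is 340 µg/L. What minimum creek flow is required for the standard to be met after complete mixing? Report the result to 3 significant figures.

343 L/s

Set C_mix = 340: (Q·14.00 + 90.20·1580) / (Q + 90.20) = 340
→ Q = 90.20·(1580 − 340)/(340 − 14.00) = 343.1 L/s.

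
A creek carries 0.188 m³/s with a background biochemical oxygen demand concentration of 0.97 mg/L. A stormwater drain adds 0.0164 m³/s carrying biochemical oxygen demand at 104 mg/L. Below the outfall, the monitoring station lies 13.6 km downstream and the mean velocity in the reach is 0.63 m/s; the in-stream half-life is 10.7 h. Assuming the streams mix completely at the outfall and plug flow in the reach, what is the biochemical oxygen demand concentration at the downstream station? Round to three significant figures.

6.26 mg/L

Mass balance: C = (0.1880·0.9700 + 0.01640·104.0) / 0.2044 = 1.888/0.2044 = 9.237 mg/L.
Travel time t = 13.6·1000 / 0.63 = 21590 s = 5.996 h.
Half-life 10.7 h → k = ln 2 / 10.7 = 0.06478 h⁻¹ = 1.555 d⁻¹.
After decay, C = 9.237 × e^(−kt) = 9.237 × 0.6781 = 6.263 mg/L.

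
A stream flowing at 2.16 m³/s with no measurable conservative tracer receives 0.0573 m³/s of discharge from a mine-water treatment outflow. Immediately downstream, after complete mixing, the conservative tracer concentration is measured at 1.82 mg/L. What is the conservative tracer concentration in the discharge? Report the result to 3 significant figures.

Mass balance: 2.160·0 + 0.05730·Cₑ = 2.217·1.820
→ Cₑ = (2.217·1.820 − 2.160·0) / 0.05730 = 70.43 mg/L.

70.4 mg/L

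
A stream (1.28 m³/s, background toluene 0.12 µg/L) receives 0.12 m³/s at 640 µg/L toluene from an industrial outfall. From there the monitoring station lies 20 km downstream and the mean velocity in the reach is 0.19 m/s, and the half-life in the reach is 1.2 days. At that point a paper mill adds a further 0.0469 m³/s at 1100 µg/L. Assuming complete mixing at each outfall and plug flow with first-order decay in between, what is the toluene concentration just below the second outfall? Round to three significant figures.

62.0 µg/L

Conservation of mass: C = (1.280·0.1200 + 0.1200·640.0) / 1.400 = 76.95/1.400 = 54.97 µg/L; combined flow 1.400 m³/s.
Travel time t = 20·1000 / 0.19 = 105300 s = 29.24 h.
Half-life 1.2 d → k = ln 2 / 1.2 = 0.5776 d⁻¹.
Applying C = C₀e^(−kt): 54.97 × 0.4947 = 27.19 µg/L.
At the second outfall, C = (1.400·27.19 + 0.04690·1100) / (1.400 + 0.04690) = 61.97 µg/L.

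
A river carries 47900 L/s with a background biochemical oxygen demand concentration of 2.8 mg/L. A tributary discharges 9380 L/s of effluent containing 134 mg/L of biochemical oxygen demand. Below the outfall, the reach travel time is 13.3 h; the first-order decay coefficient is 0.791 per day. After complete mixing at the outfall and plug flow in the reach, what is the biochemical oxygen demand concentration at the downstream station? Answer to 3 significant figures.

Flow-weighted average: C = (47900·2.800 + 9380·134.0) / 57280 = 1391000/57280 = 24.28 mg/L.
First-order decay: C = 24.28·exp(−k·t) = 24.28·0.6451 = 15.67 mg/L.

15.7 mg/L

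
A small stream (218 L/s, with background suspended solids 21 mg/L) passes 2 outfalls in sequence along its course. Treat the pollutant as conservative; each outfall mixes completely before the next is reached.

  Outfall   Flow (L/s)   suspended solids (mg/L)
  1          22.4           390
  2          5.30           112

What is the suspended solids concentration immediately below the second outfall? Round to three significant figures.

56.6 mg/L

After outfall 1: Q = 218.0 + 22.40 = 240.4 L/s; C = (218.0·21.00 + 22.40·390.0)/240.4 = 55.38 mg/L.
After outfall 2: Q = 240.4 + 5.300 = 245.7 L/s; C = (240.4·55.38 + 5.300·112.0)/245.7 = 56.60 mg/L.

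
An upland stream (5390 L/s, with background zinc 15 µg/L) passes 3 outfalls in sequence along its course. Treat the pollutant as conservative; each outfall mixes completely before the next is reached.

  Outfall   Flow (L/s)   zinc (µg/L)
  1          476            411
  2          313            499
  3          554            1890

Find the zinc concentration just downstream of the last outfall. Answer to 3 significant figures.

After outfall 1: Q = 5390 + 476.0 = 5866 L/s; C = (5390·15.00 + 476.0·411.0)/5866 = 47.13 µg/L.
After outfall 2: Q = 5866 + 313.0 = 6179 L/s; C = (5866·47.13 + 313.0·499.0)/6179 = 70.02 µg/L.
After outfall 3: Q = 6179 + 554.0 = 6733 L/s; C = (6179·70.02 + 554.0·1890)/6733 = 219.8 µg/L.

220 µg/L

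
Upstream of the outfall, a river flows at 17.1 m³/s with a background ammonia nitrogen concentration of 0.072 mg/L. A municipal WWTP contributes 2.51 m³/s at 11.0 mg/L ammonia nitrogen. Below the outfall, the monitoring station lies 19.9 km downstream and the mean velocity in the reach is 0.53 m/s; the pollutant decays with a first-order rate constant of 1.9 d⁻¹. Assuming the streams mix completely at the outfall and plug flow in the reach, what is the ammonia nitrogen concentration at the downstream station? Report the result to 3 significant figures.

Mass balance: C = (17.10·0.07200 + 2.510·11.00) / 19.61 = 28.84/19.61 = 1.471 mg/L.
Travel time t = 19.9·1000 / 0.53 = 37550 s = 10.43 h.
First-order decay: C = 1.471·exp(−k·t) = 1.471·0.4379 = 0.6441 mg/L.

0.644 mg/L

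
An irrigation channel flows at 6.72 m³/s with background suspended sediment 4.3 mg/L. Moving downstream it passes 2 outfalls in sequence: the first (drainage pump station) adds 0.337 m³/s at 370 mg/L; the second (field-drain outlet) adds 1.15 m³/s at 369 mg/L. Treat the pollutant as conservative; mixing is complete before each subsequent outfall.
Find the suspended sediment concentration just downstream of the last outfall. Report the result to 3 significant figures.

70.4 mg/L

Outfall 1: combined Q = 7.057 m³/s; C = (6.720·4.300 + 0.3370·370.0)/7.057 = 21.76 mg/L.
Outfall 2: combined Q = 8.207 m³/s; C = (7.057·21.76 + 1.150·369.0)/8.207 = 70.42 mg/L.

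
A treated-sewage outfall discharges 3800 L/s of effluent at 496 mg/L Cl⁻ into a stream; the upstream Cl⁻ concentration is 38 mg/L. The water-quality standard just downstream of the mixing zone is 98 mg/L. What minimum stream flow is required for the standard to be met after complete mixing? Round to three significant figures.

25200 L/s

Set C_mix = 98: (Q·38.00 + 3800·496.0) / (Q + 3800) = 98
→ Q = 3800·(496.0 − 98)/(98 − 38.00) = 25210 L/s.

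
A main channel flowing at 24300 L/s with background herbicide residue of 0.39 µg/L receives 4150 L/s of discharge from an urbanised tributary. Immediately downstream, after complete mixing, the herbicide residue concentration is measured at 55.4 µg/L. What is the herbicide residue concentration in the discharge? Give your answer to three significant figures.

378 µg/L

Mass balance: 24300·0.3900 + 4150·Cₑ = 28450·55.40
→ Cₑ = (28450·55.40 − 24300·0.3900) / 4150 = 377.5 µg/L.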